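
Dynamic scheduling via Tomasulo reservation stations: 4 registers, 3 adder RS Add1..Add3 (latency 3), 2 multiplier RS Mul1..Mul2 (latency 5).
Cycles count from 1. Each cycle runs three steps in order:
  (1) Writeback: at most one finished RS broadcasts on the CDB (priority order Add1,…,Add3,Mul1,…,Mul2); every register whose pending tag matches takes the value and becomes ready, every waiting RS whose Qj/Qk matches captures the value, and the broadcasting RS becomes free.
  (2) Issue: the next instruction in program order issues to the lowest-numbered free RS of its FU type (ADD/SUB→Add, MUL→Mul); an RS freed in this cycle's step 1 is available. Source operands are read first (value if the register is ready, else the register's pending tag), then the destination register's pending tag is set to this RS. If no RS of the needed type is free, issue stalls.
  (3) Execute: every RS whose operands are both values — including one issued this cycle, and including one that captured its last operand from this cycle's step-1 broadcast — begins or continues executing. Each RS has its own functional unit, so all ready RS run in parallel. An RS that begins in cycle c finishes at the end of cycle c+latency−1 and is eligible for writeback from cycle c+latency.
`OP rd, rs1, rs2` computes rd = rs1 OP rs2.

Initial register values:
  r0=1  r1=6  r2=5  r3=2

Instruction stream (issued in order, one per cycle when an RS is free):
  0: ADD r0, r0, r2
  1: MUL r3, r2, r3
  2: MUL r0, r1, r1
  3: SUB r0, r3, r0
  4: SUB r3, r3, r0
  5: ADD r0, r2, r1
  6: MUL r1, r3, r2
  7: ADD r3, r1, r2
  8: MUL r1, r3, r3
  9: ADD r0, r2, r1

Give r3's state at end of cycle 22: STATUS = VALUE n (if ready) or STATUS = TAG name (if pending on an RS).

c1: issue ADD r0<-Add1 | r0:Add1,r1:6,r2:5,r3:2
c2: issue MUL r3<-Mul1 | r0:Add1,r1:6,r2:5,r3:Mul1
c3: issue MUL r0<-Mul2 | r0:Mul2,r1:6,r2:5,r3:Mul1
c4: CDB Add1=6; issue SUB r0<-Add1 | r0:Add1,r1:6,r2:5,r3:Mul1
c5: issue SUB r3<-Add2 | r0:Add1,r1:6,r2:5,r3:Add2
c6: issue ADD r0<-Add3 | r0:Add3,r1:6,r2:5,r3:Add2
c7: CDB Mul1=10; issue MUL r1<-Mul1 | r0:Add3,r1:Mul1,r2:5,r3:Add2
c8: CDB Mul2=36; stall | r0:Add3,r1:Mul1,r2:5,r3:Add2
c9: CDB Add3=11; issue ADD r3<-Add3 | r0:11,r1:Mul1,r2:5,r3:Add3
c10: issue MUL r1<-Mul2 | r0:11,r1:Mul2,r2:5,r3:Add3
c11: CDB Add1=-26; issue ADD r0<-Add1 | r0:Add1,r1:Mul2,r2:5,r3:Add3
c12: - | r0:Add1,r1:Mul2,r2:5,r3:Add3
c13: - | r0:Add1,r1:Mul2,r2:5,r3:Add3
c14: CDB Add2=36 | r0:Add1,r1:Mul2,r2:5,r3:Add3
c15: - | r0:Add1,r1:Mul2,r2:5,r3:Add3
c16: - | r0:Add1,r1:Mul2,r2:5,r3:Add3
c17: - | r0:Add1,r1:Mul2,r2:5,r3:Add3
c18: - | r0:Add1,r1:Mul2,r2:5,r3:Add3
c19: CDB Mul1=180 | r0:Add1,r1:Mul2,r2:5,r3:Add3
c20: - | r0:Add1,r1:Mul2,r2:5,r3:Add3
c21: - | r0:Add1,r1:Mul2,r2:5,r3:Add3
c22: CDB Add3=185 | r0:Add1,r1:Mul2,r2:5,r3:185

STATUS = VALUE 185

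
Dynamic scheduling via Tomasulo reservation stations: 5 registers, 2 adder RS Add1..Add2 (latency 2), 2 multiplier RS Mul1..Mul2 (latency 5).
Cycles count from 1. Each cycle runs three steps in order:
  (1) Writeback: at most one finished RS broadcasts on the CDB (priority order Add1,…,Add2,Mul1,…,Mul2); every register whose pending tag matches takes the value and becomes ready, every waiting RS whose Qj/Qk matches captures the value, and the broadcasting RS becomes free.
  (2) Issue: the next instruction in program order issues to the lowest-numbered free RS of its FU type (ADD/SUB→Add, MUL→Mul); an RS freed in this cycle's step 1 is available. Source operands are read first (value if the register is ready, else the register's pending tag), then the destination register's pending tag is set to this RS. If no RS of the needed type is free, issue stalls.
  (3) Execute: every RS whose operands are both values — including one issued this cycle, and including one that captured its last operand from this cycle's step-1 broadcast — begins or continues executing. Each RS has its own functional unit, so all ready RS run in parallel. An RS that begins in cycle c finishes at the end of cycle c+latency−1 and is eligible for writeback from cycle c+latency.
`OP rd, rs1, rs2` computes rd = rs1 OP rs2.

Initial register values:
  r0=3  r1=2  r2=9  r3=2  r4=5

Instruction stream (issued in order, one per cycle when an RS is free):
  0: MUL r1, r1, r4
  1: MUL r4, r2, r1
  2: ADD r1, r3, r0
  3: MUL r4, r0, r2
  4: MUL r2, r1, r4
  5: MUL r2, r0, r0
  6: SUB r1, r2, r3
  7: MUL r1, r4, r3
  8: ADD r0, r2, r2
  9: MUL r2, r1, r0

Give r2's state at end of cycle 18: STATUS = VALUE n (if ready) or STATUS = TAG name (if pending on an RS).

STATUS = TAG Mul2

c1: issue MUL r1<-Mul1 | r0:3,r1:Mul1,r2:9,r3:2,r4:5
c2: issue MUL r4<-Mul2 | r0:3,r1:Mul1,r2:9,r3:2,r4:Mul2
c3: issue ADD r1<-Add1 | r0:3,r1:Add1,r2:9,r3:2,r4:Mul2
c4: stall | r0:3,r1:Add1,r2:9,r3:2,r4:Mul2
c5: CDB Add1=5; stall | r0:3,r1:5,r2:9,r3:2,r4:Mul2
c6: CDB Mul1=10; issue MUL r4<-Mul1 | r0:3,r1:5,r2:9,r3:2,r4:Mul1
c7: stall | r0:3,r1:5,r2:9,r3:2,r4:Mul1
c8: stall | r0:3,r1:5,r2:9,r3:2,r4:Mul1
c9: stall | r0:3,r1:5,r2:9,r3:2,r4:Mul1
c10: stall | r0:3,r1:5,r2:9,r3:2,r4:Mul1
c11: CDB Mul1=27; issue MUL r2<-Mul1 | r0:3,r1:5,r2:Mul1,r3:2,r4:27
c12: CDB Mul2=90; issue MUL r2<-Mul2 | r0:3,r1:5,r2:Mul2,r3:2,r4:27
c13: issue SUB r1<-Add1 | r0:3,r1:Add1,r2:Mul2,r3:2,r4:27
c14: stall | r0:3,r1:Add1,r2:Mul2,r3:2,r4:27
c15: stall | r0:3,r1:Add1,r2:Mul2,r3:2,r4:27
c16: CDB Mul1=135; issue MUL r1<-Mul1 | r0:3,r1:Mul1,r2:Mul2,r3:2,r4:27
c17: CDB Mul2=9; issue ADD r0<-Add2 | r0:Add2,r1:Mul1,r2:9,r3:2,r4:27
c18: issue MUL r2<-Mul2 | r0:Add2,r1:Mul1,r2:Mul2,r3:2,r4:27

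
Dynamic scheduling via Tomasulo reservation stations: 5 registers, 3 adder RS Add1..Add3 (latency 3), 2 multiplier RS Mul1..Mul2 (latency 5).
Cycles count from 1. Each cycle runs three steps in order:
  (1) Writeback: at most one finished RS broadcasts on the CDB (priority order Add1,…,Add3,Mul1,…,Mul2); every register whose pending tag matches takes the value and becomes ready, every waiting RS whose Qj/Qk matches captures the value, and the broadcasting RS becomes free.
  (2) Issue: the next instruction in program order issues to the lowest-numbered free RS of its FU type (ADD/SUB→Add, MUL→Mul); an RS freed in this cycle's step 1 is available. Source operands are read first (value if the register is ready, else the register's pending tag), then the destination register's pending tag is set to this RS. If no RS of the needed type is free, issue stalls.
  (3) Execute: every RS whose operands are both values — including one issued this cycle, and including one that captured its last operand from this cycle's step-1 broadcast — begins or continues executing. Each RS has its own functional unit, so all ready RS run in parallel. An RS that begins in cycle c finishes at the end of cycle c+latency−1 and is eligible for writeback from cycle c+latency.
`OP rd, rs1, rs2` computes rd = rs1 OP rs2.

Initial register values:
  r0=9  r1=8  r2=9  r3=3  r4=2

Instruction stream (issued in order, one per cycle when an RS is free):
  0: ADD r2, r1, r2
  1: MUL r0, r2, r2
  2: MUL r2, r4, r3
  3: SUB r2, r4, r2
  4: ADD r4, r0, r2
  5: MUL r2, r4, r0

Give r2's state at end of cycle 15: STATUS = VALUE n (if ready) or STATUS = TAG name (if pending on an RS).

STATUS = TAG Mul2

  c1: issue ADD r2<-Add1  regs: r0:9,r1:8,r2:Add1,r3:3,r4:2
  c2: issue MUL r0<-Mul1  regs: r0:Mul1,r1:8,r2:Add1,r3:3,r4:2
  c3: issue MUL r2<-Mul2  regs: r0:Mul1,r1:8,r2:Mul2,r3:3,r4:2
  c4: CDB Add1=17; issue SUB r2<-Add1  regs: r0:Mul1,r1:8,r2:Add1,r3:3,r4:2
  c5: issue ADD r4<-Add2  regs: r0:Mul1,r1:8,r2:Add1,r3:3,r4:Add2
  c6: stall  regs: r0:Mul1,r1:8,r2:Add1,r3:3,r4:Add2
  c7: stall  regs: r0:Mul1,r1:8,r2:Add1,r3:3,r4:Add2
  c8: CDB Mul2=6; issue MUL r2<-Mul2  regs: r0:Mul1,r1:8,r2:Mul2,r3:3,r4:Add2
  c9: CDB Mul1=289  regs: r0:289,r1:8,r2:Mul2,r3:3,r4:Add2
  c10: -  regs: r0:289,r1:8,r2:Mul2,r3:3,r4:Add2
  c11: CDB Add1=-4  regs: r0:289,r1:8,r2:Mul2,r3:3,r4:Add2
  c12: -  regs: r0:289,r1:8,r2:Mul2,r3:3,r4:Add2
  c13: -  regs: r0:289,r1:8,r2:Mul2,r3:3,r4:Add2
  c14: CDB Add2=285  regs: r0:289,r1:8,r2:Mul2,r3:3,r4:285
  c15: -  regs: r0:289,r1:8,r2:Mul2,r3:3,r4:285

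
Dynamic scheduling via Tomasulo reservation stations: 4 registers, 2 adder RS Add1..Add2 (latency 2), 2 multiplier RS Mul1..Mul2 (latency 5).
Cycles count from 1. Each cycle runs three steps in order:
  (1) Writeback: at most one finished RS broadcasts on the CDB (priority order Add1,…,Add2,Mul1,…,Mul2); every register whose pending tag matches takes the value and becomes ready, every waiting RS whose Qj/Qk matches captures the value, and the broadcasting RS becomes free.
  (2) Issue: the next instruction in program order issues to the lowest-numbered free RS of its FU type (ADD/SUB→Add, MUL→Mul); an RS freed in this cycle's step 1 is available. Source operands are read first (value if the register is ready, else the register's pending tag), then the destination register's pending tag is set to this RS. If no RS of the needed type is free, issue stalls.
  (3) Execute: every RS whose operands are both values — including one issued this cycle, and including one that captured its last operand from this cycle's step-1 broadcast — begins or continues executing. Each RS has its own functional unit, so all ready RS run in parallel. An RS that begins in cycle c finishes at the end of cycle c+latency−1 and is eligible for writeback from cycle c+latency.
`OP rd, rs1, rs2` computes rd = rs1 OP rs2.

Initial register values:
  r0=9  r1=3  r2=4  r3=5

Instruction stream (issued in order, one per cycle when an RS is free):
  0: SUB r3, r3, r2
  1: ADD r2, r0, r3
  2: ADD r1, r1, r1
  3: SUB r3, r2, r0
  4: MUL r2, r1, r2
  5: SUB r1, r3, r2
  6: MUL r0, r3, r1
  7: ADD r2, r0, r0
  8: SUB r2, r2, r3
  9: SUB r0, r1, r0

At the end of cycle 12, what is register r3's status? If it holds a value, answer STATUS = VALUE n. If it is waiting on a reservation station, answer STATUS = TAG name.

STATUS = VALUE 1

c1: issue SUB r3<-Add1 | r0:9,r1:3,r2:4,r3:Add1
c2: issue ADD r2<-Add2 | r0:9,r1:3,r2:Add2,r3:Add1
c3: CDB Add1=1; issue ADD r1<-Add1 | r0:9,r1:Add1,r2:Add2,r3:1
c4: stall | r0:9,r1:Add1,r2:Add2,r3:1
c5: CDB Add1=6; issue SUB r3<-Add1 | r0:9,r1:6,r2:Add2,r3:Add1
c6: CDB Add2=10; issue MUL r2<-Mul1 | r0:9,r1:6,r2:Mul1,r3:Add1
c7: issue SUB r1<-Add2 | r0:9,r1:Add2,r2:Mul1,r3:Add1
c8: CDB Add1=1; issue MUL r0<-Mul2 | r0:Mul2,r1:Add2,r2:Mul1,r3:1
c9: issue ADD r2<-Add1 | r0:Mul2,r1:Add2,r2:Add1,r3:1
c10: stall | r0:Mul2,r1:Add2,r2:Add1,r3:1
c11: CDB Mul1=60; stall | r0:Mul2,r1:Add2,r2:Add1,r3:1
c12: stall | r0:Mul2,r1:Add2,r2:Add1,r3:1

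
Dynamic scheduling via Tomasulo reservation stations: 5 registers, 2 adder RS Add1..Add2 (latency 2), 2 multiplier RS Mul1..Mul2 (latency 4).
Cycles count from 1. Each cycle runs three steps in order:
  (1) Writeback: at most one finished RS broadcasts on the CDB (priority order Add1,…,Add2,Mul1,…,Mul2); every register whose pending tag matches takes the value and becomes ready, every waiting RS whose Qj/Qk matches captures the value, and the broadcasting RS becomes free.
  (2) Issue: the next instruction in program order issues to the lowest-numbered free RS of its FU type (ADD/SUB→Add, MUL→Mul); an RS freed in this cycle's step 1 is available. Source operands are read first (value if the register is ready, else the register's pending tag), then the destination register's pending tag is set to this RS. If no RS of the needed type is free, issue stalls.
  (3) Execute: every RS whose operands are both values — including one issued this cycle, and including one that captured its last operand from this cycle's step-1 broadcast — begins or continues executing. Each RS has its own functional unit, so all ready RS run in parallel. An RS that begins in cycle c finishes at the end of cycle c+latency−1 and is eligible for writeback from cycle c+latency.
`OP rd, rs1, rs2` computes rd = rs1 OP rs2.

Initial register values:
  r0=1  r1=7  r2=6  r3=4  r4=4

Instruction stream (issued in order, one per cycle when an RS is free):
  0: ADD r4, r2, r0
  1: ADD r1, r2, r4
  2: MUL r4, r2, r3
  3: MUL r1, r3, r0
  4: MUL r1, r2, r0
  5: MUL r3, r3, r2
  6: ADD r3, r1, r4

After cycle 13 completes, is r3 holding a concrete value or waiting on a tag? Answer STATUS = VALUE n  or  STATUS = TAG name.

  c1: issue ADD r4<-Add1  regs: r0:1,r1:7,r2:6,r3:4,r4:Add1
  c2: issue ADD r1<-Add2  regs: r0:1,r1:Add2,r2:6,r3:4,r4:Add1
  c3: CDB Add1=7; issue MUL r4<-Mul1  regs: r0:1,r1:Add2,r2:6,r3:4,r4:Mul1
  c4: issue MUL r1<-Mul2  regs: r0:1,r1:Mul2,r2:6,r3:4,r4:Mul1
  c5: CDB Add2=13; stall  regs: r0:1,r1:Mul2,r2:6,r3:4,r4:Mul1
  c6: stall  regs: r0:1,r1:Mul2,r2:6,r3:4,r4:Mul1
  c7: CDB Mul1=24; issue MUL r1<-Mul1  regs: r0:1,r1:Mul1,r2:6,r3:4,r4:24
  c8: CDB Mul2=4; issue MUL r3<-Mul2  regs: r0:1,r1:Mul1,r2:6,r3:Mul2,r4:24
  c9: issue ADD r3<-Add1  regs: r0:1,r1:Mul1,r2:6,r3:Add1,r4:24
  c10: -  regs: r0:1,r1:Mul1,r2:6,r3:Add1,r4:24
  c11: CDB Mul1=6  regs: r0:1,r1:6,r2:6,r3:Add1,r4:24
  c12: CDB Mul2=24  regs: r0:1,r1:6,r2:6,r3:Add1,r4:24
  c13: CDB Add1=30  regs: r0:1,r1:6,r2:6,r3:30,r4:24

STATUS = VALUE 30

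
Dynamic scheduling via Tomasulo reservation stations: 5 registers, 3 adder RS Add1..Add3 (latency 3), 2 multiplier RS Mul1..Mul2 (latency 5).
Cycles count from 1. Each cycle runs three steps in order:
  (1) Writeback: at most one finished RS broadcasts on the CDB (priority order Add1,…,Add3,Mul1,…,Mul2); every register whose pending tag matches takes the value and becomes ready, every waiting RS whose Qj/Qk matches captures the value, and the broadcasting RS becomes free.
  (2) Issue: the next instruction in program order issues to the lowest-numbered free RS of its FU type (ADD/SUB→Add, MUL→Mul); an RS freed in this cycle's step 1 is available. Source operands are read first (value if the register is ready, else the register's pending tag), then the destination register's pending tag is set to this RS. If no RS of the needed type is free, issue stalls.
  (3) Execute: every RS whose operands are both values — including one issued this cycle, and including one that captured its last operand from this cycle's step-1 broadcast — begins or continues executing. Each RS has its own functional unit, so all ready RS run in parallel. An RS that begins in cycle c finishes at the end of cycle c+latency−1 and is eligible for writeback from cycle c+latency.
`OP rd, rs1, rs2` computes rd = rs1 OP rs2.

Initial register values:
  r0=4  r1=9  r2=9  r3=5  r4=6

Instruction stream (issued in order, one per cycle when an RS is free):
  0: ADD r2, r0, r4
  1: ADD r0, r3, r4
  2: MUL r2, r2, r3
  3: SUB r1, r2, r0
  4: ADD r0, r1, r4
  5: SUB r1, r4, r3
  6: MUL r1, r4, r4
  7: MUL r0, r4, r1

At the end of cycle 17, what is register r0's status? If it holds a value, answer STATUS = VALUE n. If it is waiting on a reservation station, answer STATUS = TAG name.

STATUS = VALUE 216

c1: issue ADD r2<-Add1 | r0:4,r1:9,r2:Add1,r3:5,r4:6
c2: issue ADD r0<-Add2 | r0:Add2,r1:9,r2:Add1,r3:5,r4:6
c3: issue MUL r2<-Mul1 | r0:Add2,r1:9,r2:Mul1,r3:5,r4:6
c4: CDB Add1=10; issue SUB r1<-Add1 | r0:Add2,r1:Add1,r2:Mul1,r3:5,r4:6
c5: CDB Add2=11; issue ADD r0<-Add2 | r0:Add2,r1:Add1,r2:Mul1,r3:5,r4:6
c6: issue SUB r1<-Add3 | r0:Add2,r1:Add3,r2:Mul1,r3:5,r4:6
c7: issue MUL r1<-Mul2 | r0:Add2,r1:Mul2,r2:Mul1,r3:5,r4:6
c8: stall | r0:Add2,r1:Mul2,r2:Mul1,r3:5,r4:6
c9: CDB Add3=1; stall | r0:Add2,r1:Mul2,r2:Mul1,r3:5,r4:6
c10: CDB Mul1=50; issue MUL r0<-Mul1 | r0:Mul1,r1:Mul2,r2:50,r3:5,r4:6
c11: - | r0:Mul1,r1:Mul2,r2:50,r3:5,r4:6
c12: CDB Mul2=36 | r0:Mul1,r1:36,r2:50,r3:5,r4:6
c13: CDB Add1=39 | r0:Mul1,r1:36,r2:50,r3:5,r4:6
c14: - | r0:Mul1,r1:36,r2:50,r3:5,r4:6
c15: - | r0:Mul1,r1:36,r2:50,r3:5,r4:6
c16: CDB Add2=45 | r0:Mul1,r1:36,r2:50,r3:5,r4:6
c17: CDB Mul1=216 | r0:216,r1:36,r2:50,r3:5,r4:6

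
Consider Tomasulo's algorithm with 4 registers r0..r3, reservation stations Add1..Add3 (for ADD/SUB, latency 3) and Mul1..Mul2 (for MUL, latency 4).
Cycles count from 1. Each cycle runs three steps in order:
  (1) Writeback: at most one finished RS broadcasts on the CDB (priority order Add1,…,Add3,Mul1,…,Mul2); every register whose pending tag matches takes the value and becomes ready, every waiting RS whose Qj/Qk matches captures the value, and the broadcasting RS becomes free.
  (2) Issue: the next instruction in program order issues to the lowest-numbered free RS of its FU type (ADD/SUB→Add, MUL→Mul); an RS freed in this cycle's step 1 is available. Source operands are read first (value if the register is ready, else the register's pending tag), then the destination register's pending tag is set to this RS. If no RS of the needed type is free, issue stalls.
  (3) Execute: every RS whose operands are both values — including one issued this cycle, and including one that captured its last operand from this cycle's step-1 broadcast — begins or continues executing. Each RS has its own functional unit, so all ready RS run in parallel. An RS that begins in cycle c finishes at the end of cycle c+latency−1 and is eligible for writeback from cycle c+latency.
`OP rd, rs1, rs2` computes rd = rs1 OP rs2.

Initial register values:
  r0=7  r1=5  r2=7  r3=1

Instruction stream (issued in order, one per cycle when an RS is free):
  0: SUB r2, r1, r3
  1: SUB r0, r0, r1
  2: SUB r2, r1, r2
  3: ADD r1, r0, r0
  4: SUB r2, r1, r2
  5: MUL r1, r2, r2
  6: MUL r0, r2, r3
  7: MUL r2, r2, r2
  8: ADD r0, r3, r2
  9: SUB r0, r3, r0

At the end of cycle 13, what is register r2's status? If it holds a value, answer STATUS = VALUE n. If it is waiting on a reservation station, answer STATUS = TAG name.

STATUS = VALUE 3

cycle 1: issue SUB r2<-Add1 // r0:7,r1:5,r2:Add1,r3:1
cycle 2: issue SUB r0<-Add2 // r0:Add2,r1:5,r2:Add1,r3:1
cycle 3: issue SUB r2<-Add3 // r0:Add2,r1:5,r2:Add3,r3:1
cycle 4: CDB Add1=4; issue ADD r1<-Add1 // r0:Add2,r1:Add1,r2:Add3,r3:1
cycle 5: CDB Add2=2; issue SUB r2<-Add2 // r0:2,r1:Add1,r2:Add2,r3:1
cycle 6: issue MUL r1<-Mul1 // r0:2,r1:Mul1,r2:Add2,r3:1
cycle 7: CDB Add3=1; issue MUL r0<-Mul2 // r0:Mul2,r1:Mul1,r2:Add2,r3:1
cycle 8: CDB Add1=4; stall // r0:Mul2,r1:Mul1,r2:Add2,r3:1
cycle 9: stall // r0:Mul2,r1:Mul1,r2:Add2,r3:1
cycle 10: stall // r0:Mul2,r1:Mul1,r2:Add2,r3:1
cycle 11: CDB Add2=3; stall // r0:Mul2,r1:Mul1,r2:3,r3:1
cycle 12: stall // r0:Mul2,r1:Mul1,r2:3,r3:1
cycle 13: stall // r0:Mul2,r1:Mul1,r2:3,r3:1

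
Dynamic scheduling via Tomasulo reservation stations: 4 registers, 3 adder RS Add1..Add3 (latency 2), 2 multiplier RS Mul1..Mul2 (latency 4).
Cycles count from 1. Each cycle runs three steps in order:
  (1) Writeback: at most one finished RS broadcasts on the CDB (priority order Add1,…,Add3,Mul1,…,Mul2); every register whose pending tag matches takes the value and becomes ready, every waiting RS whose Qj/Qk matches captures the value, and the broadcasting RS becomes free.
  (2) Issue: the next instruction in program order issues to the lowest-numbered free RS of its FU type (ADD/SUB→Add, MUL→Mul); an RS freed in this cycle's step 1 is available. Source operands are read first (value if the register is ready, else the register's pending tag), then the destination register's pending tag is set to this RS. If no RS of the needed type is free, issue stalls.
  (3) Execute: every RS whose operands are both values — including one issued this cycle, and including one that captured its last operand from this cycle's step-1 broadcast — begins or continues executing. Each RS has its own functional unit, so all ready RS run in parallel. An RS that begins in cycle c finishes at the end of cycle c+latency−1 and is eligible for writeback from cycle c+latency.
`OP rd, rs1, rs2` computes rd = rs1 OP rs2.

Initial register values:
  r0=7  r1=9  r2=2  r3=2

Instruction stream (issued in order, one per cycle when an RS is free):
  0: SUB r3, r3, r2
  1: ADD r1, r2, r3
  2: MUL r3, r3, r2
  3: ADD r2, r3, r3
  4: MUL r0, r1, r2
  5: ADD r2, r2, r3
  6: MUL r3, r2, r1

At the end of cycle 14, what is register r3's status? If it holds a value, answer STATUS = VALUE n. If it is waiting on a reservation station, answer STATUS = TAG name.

cycle 1: issue SUB r3<-Add1 // r0:7,r1:9,r2:2,r3:Add1
cycle 2: issue ADD r1<-Add2 // r0:7,r1:Add2,r2:2,r3:Add1
cycle 3: CDB Add1=0; issue MUL r3<-Mul1 // r0:7,r1:Add2,r2:2,r3:Mul1
cycle 4: issue ADD r2<-Add1 // r0:7,r1:Add2,r2:Add1,r3:Mul1
cycle 5: CDB Add2=2; issue MUL r0<-Mul2 // r0:Mul2,r1:2,r2:Add1,r3:Mul1
cycle 6: issue ADD r2<-Add2 // r0:Mul2,r1:2,r2:Add2,r3:Mul1
cycle 7: CDB Mul1=0; issue MUL r3<-Mul1 // r0:Mul2,r1:2,r2:Add2,r3:Mul1
cycle 8: - // r0:Mul2,r1:2,r2:Add2,r3:Mul1
cycle 9: CDB Add1=0 // r0:Mul2,r1:2,r2:Add2,r3:Mul1
cycle 10: - // r0:Mul2,r1:2,r2:Add2,r3:Mul1
cycle 11: CDB Add2=0 // r0:Mul2,r1:2,r2:0,r3:Mul1
cycle 12: - // r0:Mul2,r1:2,r2:0,r3:Mul1
cycle 13: CDB Mul2=0 // r0:0,r1:2,r2:0,r3:Mul1
cycle 14: - // r0:0,r1:2,r2:0,r3:Mul1

STATUS = TAG Mul1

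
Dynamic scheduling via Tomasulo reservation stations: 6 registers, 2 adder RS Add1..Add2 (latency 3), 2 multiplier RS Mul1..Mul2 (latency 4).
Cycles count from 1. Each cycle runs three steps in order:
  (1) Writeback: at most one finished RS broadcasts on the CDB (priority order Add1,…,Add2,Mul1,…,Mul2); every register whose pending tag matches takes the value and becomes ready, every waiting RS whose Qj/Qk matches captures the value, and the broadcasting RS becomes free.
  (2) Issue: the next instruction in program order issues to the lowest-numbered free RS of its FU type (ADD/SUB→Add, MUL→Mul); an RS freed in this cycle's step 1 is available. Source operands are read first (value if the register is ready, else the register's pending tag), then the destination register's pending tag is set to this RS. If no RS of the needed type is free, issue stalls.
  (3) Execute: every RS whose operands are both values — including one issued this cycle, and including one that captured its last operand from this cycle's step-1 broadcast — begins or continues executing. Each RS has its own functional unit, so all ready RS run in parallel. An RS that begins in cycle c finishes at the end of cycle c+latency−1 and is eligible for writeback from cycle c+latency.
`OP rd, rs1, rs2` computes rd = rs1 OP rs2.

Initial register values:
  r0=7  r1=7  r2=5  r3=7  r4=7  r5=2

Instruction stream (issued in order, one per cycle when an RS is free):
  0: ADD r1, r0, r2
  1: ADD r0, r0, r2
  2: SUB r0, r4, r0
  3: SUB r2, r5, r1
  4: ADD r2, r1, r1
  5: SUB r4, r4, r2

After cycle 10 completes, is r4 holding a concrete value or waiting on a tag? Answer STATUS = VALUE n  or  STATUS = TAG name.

STATUS = TAG Add2

  c1: issue ADD r1<-Add1  regs: r0:7,r1:Add1,r2:5,r3:7,r4:7,r5:2
  c2: issue ADD r0<-Add2  regs: r0:Add2,r1:Add1,r2:5,r3:7,r4:7,r5:2
  c3: stall  regs: r0:Add2,r1:Add1,r2:5,r3:7,r4:7,r5:2
  c4: CDB Add1=12; issue SUB r0<-Add1  regs: r0:Add1,r1:12,r2:5,r3:7,r4:7,r5:2
  c5: CDB Add2=12; issue SUB r2<-Add2  regs: r0:Add1,r1:12,r2:Add2,r3:7,r4:7,r5:2
  c6: stall  regs: r0:Add1,r1:12,r2:Add2,r3:7,r4:7,r5:2
  c7: stall  regs: r0:Add1,r1:12,r2:Add2,r3:7,r4:7,r5:2
  c8: CDB Add1=-5; issue ADD r2<-Add1  regs: r0:-5,r1:12,r2:Add1,r3:7,r4:7,r5:2
  c9: CDB Add2=-10; issue SUB r4<-Add2  regs: r0:-5,r1:12,r2:Add1,r3:7,r4:Add2,r5:2
  c10: -  regs: r0:-5,r1:12,r2:Add1,r3:7,r4:Add2,r5:2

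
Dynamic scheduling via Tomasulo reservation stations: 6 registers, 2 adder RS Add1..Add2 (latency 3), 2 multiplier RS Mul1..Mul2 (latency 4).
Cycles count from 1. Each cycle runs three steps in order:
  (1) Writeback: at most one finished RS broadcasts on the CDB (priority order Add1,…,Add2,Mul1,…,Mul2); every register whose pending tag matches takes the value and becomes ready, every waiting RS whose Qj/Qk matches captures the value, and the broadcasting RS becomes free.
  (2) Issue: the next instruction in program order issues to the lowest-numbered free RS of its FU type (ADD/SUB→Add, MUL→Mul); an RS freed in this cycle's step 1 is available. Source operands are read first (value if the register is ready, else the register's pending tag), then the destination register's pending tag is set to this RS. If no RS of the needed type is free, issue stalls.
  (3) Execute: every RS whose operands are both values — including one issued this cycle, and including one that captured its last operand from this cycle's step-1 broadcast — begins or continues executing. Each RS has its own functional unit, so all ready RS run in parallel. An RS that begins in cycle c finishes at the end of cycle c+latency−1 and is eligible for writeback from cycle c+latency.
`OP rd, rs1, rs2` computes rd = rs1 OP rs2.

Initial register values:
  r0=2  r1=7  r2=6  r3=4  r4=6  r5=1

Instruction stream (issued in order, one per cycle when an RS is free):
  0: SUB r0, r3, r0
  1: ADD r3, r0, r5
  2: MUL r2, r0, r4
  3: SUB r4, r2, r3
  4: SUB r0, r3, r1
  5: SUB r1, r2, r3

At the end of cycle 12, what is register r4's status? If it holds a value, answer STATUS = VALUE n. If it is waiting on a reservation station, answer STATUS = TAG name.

STATUS = VALUE 9

c1: issue SUB r0<-Add1 | r0:Add1,r1:7,r2:6,r3:4,r4:6,r5:1
c2: issue ADD r3<-Add2 | r0:Add1,r1:7,r2:6,r3:Add2,r4:6,r5:1
c3: issue MUL r2<-Mul1 | r0:Add1,r1:7,r2:Mul1,r3:Add2,r4:6,r5:1
c4: CDB Add1=2; issue SUB r4<-Add1 | r0:2,r1:7,r2:Mul1,r3:Add2,r4:Add1,r5:1
c5: stall | r0:2,r1:7,r2:Mul1,r3:Add2,r4:Add1,r5:1
c6: stall | r0:2,r1:7,r2:Mul1,r3:Add2,r4:Add1,r5:1
c7: CDB Add2=3; issue SUB r0<-Add2 | r0:Add2,r1:7,r2:Mul1,r3:3,r4:Add1,r5:1
c8: CDB Mul1=12; stall | r0:Add2,r1:7,r2:12,r3:3,r4:Add1,r5:1
c9: stall | r0:Add2,r1:7,r2:12,r3:3,r4:Add1,r5:1
c10: CDB Add2=-4; issue SUB r1<-Add2 | r0:-4,r1:Add2,r2:12,r3:3,r4:Add1,r5:1
c11: CDB Add1=9 | r0:-4,r1:Add2,r2:12,r3:3,r4:9,r5:1
c12: - | r0:-4,r1:Add2,r2:12,r3:3,r4:9,r5:1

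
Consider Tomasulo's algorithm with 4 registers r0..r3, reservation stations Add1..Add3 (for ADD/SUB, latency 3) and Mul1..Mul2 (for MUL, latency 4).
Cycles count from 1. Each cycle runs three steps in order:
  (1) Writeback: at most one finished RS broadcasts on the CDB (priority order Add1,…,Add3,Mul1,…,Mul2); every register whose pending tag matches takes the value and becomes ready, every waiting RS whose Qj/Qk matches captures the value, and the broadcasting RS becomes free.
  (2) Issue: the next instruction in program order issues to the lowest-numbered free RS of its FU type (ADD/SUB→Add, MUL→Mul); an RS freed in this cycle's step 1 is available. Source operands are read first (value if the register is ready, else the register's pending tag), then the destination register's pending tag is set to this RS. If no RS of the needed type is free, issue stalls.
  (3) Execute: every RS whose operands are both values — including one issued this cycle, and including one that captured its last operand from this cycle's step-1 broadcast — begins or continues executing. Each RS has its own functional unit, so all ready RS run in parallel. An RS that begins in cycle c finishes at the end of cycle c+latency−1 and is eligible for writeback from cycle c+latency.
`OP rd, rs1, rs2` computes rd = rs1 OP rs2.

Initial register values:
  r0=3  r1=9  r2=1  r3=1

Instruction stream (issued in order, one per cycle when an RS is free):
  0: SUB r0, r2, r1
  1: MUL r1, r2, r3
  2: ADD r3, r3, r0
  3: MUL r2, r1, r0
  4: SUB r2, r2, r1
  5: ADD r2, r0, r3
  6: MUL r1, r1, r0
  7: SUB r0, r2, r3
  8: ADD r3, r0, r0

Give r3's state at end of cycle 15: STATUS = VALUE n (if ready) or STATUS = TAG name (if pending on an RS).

c1: issue SUB r0<-Add1 | r0:Add1,r1:9,r2:1,r3:1
c2: issue MUL r1<-Mul1 | r0:Add1,r1:Mul1,r2:1,r3:1
c3: issue ADD r3<-Add2 | r0:Add1,r1:Mul1,r2:1,r3:Add2
c4: CDB Add1=-8; issue MUL r2<-Mul2 | r0:-8,r1:Mul1,r2:Mul2,r3:Add2
c5: issue SUB r2<-Add1 | r0:-8,r1:Mul1,r2:Add1,r3:Add2
c6: CDB Mul1=1; issue ADD r2<-Add3 | r0:-8,r1:1,r2:Add3,r3:Add2
c7: CDB Add2=-7; issue MUL r1<-Mul1 | r0:-8,r1:Mul1,r2:Add3,r3:-7
c8: issue SUB r0<-Add2 | r0:Add2,r1:Mul1,r2:Add3,r3:-7
c9: stall | r0:Add2,r1:Mul1,r2:Add3,r3:-7
c10: CDB Add3=-15; issue ADD r3<-Add3 | r0:Add2,r1:Mul1,r2:-15,r3:Add3
c11: CDB Mul1=-8 | r0:Add2,r1:-8,r2:-15,r3:Add3
c12: CDB Mul2=-8 | r0:Add2,r1:-8,r2:-15,r3:Add3
c13: CDB Add2=-8 | r0:-8,r1:-8,r2:-15,r3:Add3
c14: - | r0:-8,r1:-8,r2:-15,r3:Add3
c15: CDB Add1=-9 | r0:-8,r1:-8,r2:-15,r3:Add3

STATUS = TAG Add3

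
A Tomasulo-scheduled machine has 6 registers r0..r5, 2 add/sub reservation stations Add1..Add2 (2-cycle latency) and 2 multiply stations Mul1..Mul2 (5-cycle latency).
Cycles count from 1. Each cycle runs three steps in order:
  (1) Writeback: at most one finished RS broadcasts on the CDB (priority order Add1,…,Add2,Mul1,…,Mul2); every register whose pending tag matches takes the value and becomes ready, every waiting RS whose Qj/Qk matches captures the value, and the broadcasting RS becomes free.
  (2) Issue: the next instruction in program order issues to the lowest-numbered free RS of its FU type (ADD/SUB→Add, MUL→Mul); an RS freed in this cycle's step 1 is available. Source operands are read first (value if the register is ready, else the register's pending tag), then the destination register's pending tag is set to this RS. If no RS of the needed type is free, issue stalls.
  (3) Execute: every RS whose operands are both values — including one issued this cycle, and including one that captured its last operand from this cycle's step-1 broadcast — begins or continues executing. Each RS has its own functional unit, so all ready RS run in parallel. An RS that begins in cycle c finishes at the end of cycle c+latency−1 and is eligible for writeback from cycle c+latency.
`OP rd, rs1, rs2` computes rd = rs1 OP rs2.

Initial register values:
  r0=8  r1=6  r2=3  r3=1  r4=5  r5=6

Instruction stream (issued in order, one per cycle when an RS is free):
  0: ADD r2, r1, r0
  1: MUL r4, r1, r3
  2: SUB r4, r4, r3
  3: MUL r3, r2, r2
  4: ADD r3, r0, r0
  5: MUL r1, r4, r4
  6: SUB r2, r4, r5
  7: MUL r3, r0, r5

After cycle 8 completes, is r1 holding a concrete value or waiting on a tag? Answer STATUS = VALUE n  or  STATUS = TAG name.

STATUS = TAG Mul1

c1: issue ADD r2<-Add1 | r0:8,r1:6,r2:Add1,r3:1,r4:5,r5:6
c2: issue MUL r4<-Mul1 | r0:8,r1:6,r2:Add1,r3:1,r4:Mul1,r5:6
c3: CDB Add1=14; issue SUB r4<-Add1 | r0:8,r1:6,r2:14,r3:1,r4:Add1,r5:6
c4: issue MUL r3<-Mul2 | r0:8,r1:6,r2:14,r3:Mul2,r4:Add1,r5:6
c5: issue ADD r3<-Add2 | r0:8,r1:6,r2:14,r3:Add2,r4:Add1,r5:6
c6: stall | r0:8,r1:6,r2:14,r3:Add2,r4:Add1,r5:6
c7: CDB Add2=16; stall | r0:8,r1:6,r2:14,r3:16,r4:Add1,r5:6
c8: CDB Mul1=6; issue MUL r1<-Mul1 | r0:8,r1:Mul1,r2:14,r3:16,r4:Add1,r5:6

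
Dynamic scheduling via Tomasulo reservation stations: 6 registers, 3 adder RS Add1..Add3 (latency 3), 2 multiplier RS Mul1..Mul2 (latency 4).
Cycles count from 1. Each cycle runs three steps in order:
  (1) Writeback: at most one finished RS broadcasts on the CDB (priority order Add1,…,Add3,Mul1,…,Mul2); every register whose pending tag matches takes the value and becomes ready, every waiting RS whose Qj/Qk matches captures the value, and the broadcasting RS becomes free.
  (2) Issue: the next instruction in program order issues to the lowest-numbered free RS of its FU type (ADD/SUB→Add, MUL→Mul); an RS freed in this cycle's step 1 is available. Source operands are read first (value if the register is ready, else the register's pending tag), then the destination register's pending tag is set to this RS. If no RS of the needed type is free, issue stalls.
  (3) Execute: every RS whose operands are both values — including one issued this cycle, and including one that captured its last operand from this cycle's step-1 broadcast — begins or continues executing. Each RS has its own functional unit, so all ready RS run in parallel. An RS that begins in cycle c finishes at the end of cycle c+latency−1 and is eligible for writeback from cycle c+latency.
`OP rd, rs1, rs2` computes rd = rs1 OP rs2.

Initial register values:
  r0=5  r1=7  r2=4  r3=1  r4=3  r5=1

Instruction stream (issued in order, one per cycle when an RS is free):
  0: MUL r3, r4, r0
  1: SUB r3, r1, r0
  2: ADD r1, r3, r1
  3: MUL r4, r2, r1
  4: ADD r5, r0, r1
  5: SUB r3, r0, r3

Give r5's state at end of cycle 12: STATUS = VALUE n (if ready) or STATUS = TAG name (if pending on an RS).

STATUS = VALUE 14

  c1: issue MUL r3<-Mul1  regs: r0:5,r1:7,r2:4,r3:Mul1,r4:3,r5:1
  c2: issue SUB r3<-Add1  regs: r0:5,r1:7,r2:4,r3:Add1,r4:3,r5:1
  c3: issue ADD r1<-Add2  regs: r0:5,r1:Add2,r2:4,r3:Add1,r4:3,r5:1
  c4: issue MUL r4<-Mul2  regs: r0:5,r1:Add2,r2:4,r3:Add1,r4:Mul2,r5:1
  c5: CDB Add1=2; issue ADD r5<-Add1  regs: r0:5,r1:Add2,r2:4,r3:2,r4:Mul2,r5:Add1
  c6: CDB Mul1=15; issue SUB r3<-Add3  regs: r0:5,r1:Add2,r2:4,r3:Add3,r4:Mul2,r5:Add1
  c7: -  regs: r0:5,r1:Add2,r2:4,r3:Add3,r4:Mul2,r5:Add1
  c8: CDB Add2=9  regs: r0:5,r1:9,r2:4,r3:Add3,r4:Mul2,r5:Add1
  c9: CDB Add3=3  regs: r0:5,r1:9,r2:4,r3:3,r4:Mul2,r5:Add1
  c10: -  regs: r0:5,r1:9,r2:4,r3:3,r4:Mul2,r5:Add1
  c11: CDB Add1=14  regs: r0:5,r1:9,r2:4,r3:3,r4:Mul2,r5:14
  c12: CDB Mul2=36  regs: r0:5,r1:9,r2:4,r3:3,r4:36,r5:14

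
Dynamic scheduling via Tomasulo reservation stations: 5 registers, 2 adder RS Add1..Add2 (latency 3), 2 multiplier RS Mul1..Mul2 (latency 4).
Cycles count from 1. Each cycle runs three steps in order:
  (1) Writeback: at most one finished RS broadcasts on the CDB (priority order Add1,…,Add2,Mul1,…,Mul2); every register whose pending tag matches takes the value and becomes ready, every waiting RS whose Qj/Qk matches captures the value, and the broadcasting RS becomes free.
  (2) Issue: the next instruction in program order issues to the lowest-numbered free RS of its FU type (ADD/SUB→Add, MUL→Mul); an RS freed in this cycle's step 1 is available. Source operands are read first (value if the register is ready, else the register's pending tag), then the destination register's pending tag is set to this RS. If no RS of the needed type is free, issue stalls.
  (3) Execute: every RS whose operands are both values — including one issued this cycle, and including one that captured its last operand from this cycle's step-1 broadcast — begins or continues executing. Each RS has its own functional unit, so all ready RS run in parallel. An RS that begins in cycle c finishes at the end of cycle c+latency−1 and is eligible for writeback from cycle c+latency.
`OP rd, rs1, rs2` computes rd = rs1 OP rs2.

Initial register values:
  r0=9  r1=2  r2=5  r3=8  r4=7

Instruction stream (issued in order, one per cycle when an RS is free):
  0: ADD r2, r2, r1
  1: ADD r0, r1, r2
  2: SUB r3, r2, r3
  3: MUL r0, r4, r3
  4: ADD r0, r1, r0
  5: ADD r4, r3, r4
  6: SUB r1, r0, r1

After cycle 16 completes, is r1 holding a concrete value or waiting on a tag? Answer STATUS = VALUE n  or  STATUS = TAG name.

STATUS = TAG Add2

c1: issue ADD r2<-Add1 | r0:9,r1:2,r2:Add1,r3:8,r4:7
c2: issue ADD r0<-Add2 | r0:Add2,r1:2,r2:Add1,r3:8,r4:7
c3: stall | r0:Add2,r1:2,r2:Add1,r3:8,r4:7
c4: CDB Add1=7; issue SUB r3<-Add1 | r0:Add2,r1:2,r2:7,r3:Add1,r4:7
c5: issue MUL r0<-Mul1 | r0:Mul1,r1:2,r2:7,r3:Add1,r4:7
c6: stall | r0:Mul1,r1:2,r2:7,r3:Add1,r4:7
c7: CDB Add1=-1; issue ADD r0<-Add1 | r0:Add1,r1:2,r2:7,r3:-1,r4:7
c8: CDB Add2=9; issue ADD r4<-Add2 | r0:Add1,r1:2,r2:7,r3:-1,r4:Add2
c9: stall | r0:Add1,r1:2,r2:7,r3:-1,r4:Add2
c10: stall | r0:Add1,r1:2,r2:7,r3:-1,r4:Add2
c11: CDB Add2=6; issue SUB r1<-Add2 | r0:Add1,r1:Add2,r2:7,r3:-1,r4:6
c12: CDB Mul1=-7 | r0:Add1,r1:Add2,r2:7,r3:-1,r4:6
c13: - | r0:Add1,r1:Add2,r2:7,r3:-1,r4:6
c14: - | r0:Add1,r1:Add2,r2:7,r3:-1,r4:6
c15: CDB Add1=-5 | r0:-5,r1:Add2,r2:7,r3:-1,r4:6
c16: - | r0:-5,r1:Add2,r2:7,r3:-1,r4:6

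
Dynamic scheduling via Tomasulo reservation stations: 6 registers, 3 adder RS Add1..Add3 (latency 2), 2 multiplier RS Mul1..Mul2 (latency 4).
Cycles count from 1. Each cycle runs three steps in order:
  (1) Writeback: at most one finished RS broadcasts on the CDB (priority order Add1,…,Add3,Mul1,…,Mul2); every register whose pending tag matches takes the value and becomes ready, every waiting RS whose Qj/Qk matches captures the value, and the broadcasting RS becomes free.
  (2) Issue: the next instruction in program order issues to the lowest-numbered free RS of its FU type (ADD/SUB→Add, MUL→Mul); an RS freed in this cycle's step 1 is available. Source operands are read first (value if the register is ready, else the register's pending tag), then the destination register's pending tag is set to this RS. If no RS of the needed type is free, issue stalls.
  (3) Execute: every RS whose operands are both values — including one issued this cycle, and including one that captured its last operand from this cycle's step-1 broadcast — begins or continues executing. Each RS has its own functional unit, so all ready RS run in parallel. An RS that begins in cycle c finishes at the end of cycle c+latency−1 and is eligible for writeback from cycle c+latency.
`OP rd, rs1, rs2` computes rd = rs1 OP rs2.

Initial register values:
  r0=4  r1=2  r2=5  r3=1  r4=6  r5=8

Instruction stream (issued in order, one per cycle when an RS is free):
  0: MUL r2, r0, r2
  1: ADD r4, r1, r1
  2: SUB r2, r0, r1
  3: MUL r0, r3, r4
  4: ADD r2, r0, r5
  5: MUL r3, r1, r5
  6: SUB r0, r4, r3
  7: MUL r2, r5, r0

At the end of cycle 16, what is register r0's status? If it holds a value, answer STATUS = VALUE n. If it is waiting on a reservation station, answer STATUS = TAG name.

STATUS = VALUE -12

cycle 1: issue MUL r2<-Mul1 // r0:4,r1:2,r2:Mul1,r3:1,r4:6,r5:8
cycle 2: issue ADD r4<-Add1 // r0:4,r1:2,r2:Mul1,r3:1,r4:Add1,r5:8
cycle 3: issue SUB r2<-Add2 // r0:4,r1:2,r2:Add2,r3:1,r4:Add1,r5:8
cycle 4: CDB Add1=4; issue MUL r0<-Mul2 // r0:Mul2,r1:2,r2:Add2,r3:1,r4:4,r5:8
cycle 5: CDB Add2=2; issue ADD r2<-Add1 // r0:Mul2,r1:2,r2:Add1,r3:1,r4:4,r5:8
cycle 6: CDB Mul1=20; issue MUL r3<-Mul1 // r0:Mul2,r1:2,r2:Add1,r3:Mul1,r4:4,r5:8
cycle 7: issue SUB r0<-Add2 // r0:Add2,r1:2,r2:Add1,r3:Mul1,r4:4,r5:8
cycle 8: CDB Mul2=4; issue MUL r2<-Mul2 // r0:Add2,r1:2,r2:Mul2,r3:Mul1,r4:4,r5:8
cycle 9: - // r0:Add2,r1:2,r2:Mul2,r3:Mul1,r4:4,r5:8
cycle 10: CDB Add1=12 // r0:Add2,r1:2,r2:Mul2,r3:Mul1,r4:4,r5:8
cycle 11: CDB Mul1=16 // r0:Add2,r1:2,r2:Mul2,r3:16,r4:4,r5:8
cycle 12: - // r0:Add2,r1:2,r2:Mul2,r3:16,r4:4,r5:8
cycle 13: CDB Add2=-12 // r0:-12,r1:2,r2:Mul2,r3:16,r4:4,r5:8
cycle 14: - // r0:-12,r1:2,r2:Mul2,r3:16,r4:4,r5:8
cycle 15: - // r0:-12,r1:2,r2:Mul2,r3:16,r4:4,r5:8
cycle 16: - // r0:-12,r1:2,r2:Mul2,r3:16,r4:4,r5:8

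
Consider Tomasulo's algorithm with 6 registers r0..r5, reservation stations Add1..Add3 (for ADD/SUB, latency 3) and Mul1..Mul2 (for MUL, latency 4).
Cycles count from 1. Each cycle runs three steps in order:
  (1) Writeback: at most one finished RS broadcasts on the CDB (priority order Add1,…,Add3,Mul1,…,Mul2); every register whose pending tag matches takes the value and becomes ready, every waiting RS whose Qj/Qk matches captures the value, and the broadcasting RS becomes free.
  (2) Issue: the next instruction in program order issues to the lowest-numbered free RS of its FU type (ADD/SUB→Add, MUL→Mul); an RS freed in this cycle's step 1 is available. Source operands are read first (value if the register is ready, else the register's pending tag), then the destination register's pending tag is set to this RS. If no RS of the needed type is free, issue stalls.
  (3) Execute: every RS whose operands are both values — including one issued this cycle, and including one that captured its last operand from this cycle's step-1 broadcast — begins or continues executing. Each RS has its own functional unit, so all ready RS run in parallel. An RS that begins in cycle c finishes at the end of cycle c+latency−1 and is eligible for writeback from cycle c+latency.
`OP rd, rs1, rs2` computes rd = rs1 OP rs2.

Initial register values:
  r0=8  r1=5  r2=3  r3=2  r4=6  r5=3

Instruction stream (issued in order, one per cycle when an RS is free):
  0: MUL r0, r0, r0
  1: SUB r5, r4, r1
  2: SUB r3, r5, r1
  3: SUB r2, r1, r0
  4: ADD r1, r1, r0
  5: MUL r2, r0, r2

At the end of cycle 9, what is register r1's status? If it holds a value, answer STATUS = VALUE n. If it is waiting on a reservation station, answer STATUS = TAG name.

STATUS = VALUE 69

c1: issue MUL r0<-Mul1 | r0:Mul1,r1:5,r2:3,r3:2,r4:6,r5:3
c2: issue SUB r5<-Add1 | r0:Mul1,r1:5,r2:3,r3:2,r4:6,r5:Add1
c3: issue SUB r3<-Add2 | r0:Mul1,r1:5,r2:3,r3:Add2,r4:6,r5:Add1
c4: issue SUB r2<-Add3 | r0:Mul1,r1:5,r2:Add3,r3:Add2,r4:6,r5:Add1
c5: CDB Add1=1; issue ADD r1<-Add1 | r0:Mul1,r1:Add1,r2:Add3,r3:Add2,r4:6,r5:1
c6: CDB Mul1=64; issue MUL r2<-Mul1 | r0:64,r1:Add1,r2:Mul1,r3:Add2,r4:6,r5:1
c7: - | r0:64,r1:Add1,r2:Mul1,r3:Add2,r4:6,r5:1
c8: CDB Add2=-4 | r0:64,r1:Add1,r2:Mul1,r3:-4,r4:6,r5:1
c9: CDB Add1=69 | r0:64,r1:69,r2:Mul1,r3:-4,r4:6,r5:1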